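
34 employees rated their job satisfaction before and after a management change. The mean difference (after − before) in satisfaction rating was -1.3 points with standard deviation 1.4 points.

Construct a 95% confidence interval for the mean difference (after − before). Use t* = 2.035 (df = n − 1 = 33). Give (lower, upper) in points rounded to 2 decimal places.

(-1.79, -0.81)

This is a matched-pairs design, so SE = s_d/√n = 1.4/√34 = 0.2401.
Margin = 2.035 × 0.2401 = 0.4886; the interval is -1.3 ± 0.4886 = (-1.79, -0.81).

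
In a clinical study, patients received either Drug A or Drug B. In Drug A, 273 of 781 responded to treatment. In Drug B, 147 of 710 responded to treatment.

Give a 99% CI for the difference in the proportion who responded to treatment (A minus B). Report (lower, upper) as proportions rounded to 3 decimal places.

Sample proportions: 273/781 = 0.3496, 147/710 = 0.2070.
Each SE is √(p̂(1−p̂)/n): √(0.3496·0.6504/781) = 0.01706 and √(0.2070·0.7930/710) = 0.01521.
SE(p̂₁ − p̂₂) = √(SE₁² + SE₂²) = √(0.0002910436 + 0.0002313441) = 0.02286, since the two samples are independent.
At 99% confidence z* = 2.576; margin = 2.576 × 0.02286 = 0.05889.
The difference is 0.3496 − 0.2070 = 0.1426, so the interval is 0.1426 ± 0.05889 = (0.084, 0.201).

(0.084, 0.201)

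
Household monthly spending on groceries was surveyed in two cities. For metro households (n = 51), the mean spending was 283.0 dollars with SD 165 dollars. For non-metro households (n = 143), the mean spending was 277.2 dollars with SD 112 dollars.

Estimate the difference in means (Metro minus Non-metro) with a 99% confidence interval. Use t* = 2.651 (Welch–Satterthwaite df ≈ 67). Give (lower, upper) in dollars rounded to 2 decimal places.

SE₁ = s₁/√n₁ = 165/√51 = 23.1046; SE₂ = 112/√143 = 9.3659.
Independent samples, unequal variances: SE_diff = √(SE₁² + SE₂²) = √(533.82254116 + 87.72008281) = 24.9308.
t* = 2.651, so margin of error = 2.651 × 24.9308 = 66.0916.
Difference in means = 283.0 − 277.2 = 5.8000.
5.8000 ± 66.0916 → (-60.29, 71.89).

(-60.29, 71.89)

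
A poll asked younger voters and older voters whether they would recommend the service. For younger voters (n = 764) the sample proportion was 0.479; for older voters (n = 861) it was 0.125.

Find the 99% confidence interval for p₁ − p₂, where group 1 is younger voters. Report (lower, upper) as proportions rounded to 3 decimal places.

SE₁ = √(p̂₁(1−p̂₁)/n₁) = √(0.4790·0.5210/764) = 0.01807; SE₂ = √(0.1250·0.8750/861) = 0.01127.
Independent samples: SE of the difference = √(SE₁² + SE₂²) = √(0.0003265249 + 0.0001270129) = 0.02130.
z* for 99% confidence is 2.576, so the margin of error is 2.576 × 0.02130 = 0.05487.
Point estimate p̂₁ − p̂₂ = 0.4790 − 0.1250 = 0.3540.
0.3540 ± 0.05487 → (0.299, 0.409).

(0.299, 0.409)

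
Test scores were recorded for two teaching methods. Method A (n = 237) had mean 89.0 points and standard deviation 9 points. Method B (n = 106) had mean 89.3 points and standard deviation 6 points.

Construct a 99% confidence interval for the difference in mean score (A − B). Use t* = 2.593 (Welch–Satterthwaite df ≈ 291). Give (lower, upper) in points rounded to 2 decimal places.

(-2.44, 1.84)

SE₁ = s₁/√n₁ = 9/√237 = 0.5846; SE₂ = 6/√106 = 0.5828.
Independent samples, unequal variances: SE_diff = √(SE₁² + SE₂²) = √(0.34175716 + 0.33965584) = 0.8255.
t* = 2.593, so margin of error = 2.593 × 0.8255 = 2.1405.
Difference in means = 89.0 − 89.3 = -0.3000.
-0.3000 ± 2.1405 → (-2.44, 1.84).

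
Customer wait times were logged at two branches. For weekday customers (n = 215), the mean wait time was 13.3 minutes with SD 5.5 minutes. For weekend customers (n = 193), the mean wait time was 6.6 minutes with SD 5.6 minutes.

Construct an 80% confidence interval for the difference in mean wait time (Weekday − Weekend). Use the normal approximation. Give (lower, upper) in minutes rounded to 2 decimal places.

Per-group SEs: s₁/√n₁ = 5.5/√215 = 0.3751, s₂/√n₂ = 5.6/√193 = 0.4031.
Unpooled SE of the difference: √(0.14070001 + 0.16248961) = 0.5506.
Margin of error = z* · SE = 1.282 × 0.5506 = 0.7059.
x̄₁ − x̄₂ = 13.3 − 6.6 = 6.7000.
CI: 6.7000 ± 0.7059 = (5.99, 7.41).

(5.99, 7.41)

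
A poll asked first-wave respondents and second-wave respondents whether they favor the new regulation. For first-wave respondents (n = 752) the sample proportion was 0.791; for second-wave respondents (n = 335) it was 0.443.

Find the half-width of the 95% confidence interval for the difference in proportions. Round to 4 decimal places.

0.0606

Each SE is √(p̂(1−p̂)/n): √(0.7910·0.2090/752) = 0.01483 and √(0.4430·0.5570/335) = 0.02714.
SE(p̂₁ − p̂₂) = √(SE₁² + SE₂²) = √(0.0002199289 + 0.0007365796) = 0.03093, since the two samples are independent.
At 95% confidence z* = 1.960; margin = 1.960 × 0.03093 = 0.06062.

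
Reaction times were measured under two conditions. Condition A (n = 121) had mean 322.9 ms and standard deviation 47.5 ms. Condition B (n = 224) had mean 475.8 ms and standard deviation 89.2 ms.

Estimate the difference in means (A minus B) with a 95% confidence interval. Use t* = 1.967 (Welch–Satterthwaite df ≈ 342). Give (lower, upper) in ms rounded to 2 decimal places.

Standard errors of each mean: 47.5/√121 = 4.3182 and 89.2/√224 = 5.9599.
SE(x̄₁ − x̄₂) = √(4.3182² + 5.9599²) = 7.3598 for independent samples with unequal variances.
With t* = 1.967, the margin is 1.967 × 7.3598 = 14.4767.
x̄₁ − x̄₂ = 322.9 − 475.8 = -152.9000; the interval is -152.9000 ± 14.4767 = (-167.38, -138.42).

(-167.38, -138.42)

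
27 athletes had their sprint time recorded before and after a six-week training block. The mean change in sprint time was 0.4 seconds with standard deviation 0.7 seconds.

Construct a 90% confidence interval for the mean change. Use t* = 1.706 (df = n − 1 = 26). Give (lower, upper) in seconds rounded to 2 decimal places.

(0.17, 0.63)

Paired design: SE = s_d/√n = 0.7/√27 = 0.1347.
t* = 1.706; margin of error = 1.706 × 0.1347 = 0.2298.
0.4 ± 0.2298 → (0.17, 0.63).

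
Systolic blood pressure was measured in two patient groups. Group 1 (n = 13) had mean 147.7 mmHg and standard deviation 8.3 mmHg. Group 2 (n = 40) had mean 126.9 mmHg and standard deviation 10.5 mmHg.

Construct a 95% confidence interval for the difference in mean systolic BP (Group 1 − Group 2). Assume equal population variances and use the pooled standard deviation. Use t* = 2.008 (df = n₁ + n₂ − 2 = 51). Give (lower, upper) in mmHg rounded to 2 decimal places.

(14.37, 27.23)

s_p = √[((n₁−1)s₁² + (n₂−1)s₂²)/(n₁+n₂−2)] = √[(12·8.3² + 39·10.5²)/51] = 10.0259.
SE = 10.0259·√(1/13 + 1/40) = 3.2008.
With t* = 2.008, margin = 2.008 × 3.2008 = 6.4272.
x̄₁ − x̄₂ = 147.7 − 126.9 = 20.8000; interval 20.8000 ± 6.4272 = (14.37, 27.23).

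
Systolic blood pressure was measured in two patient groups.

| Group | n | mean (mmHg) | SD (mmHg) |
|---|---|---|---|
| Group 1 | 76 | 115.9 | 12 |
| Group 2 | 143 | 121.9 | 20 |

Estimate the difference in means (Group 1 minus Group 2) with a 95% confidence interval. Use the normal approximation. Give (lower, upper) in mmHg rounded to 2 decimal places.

Per-group SEs: s₁/√n₁ = 12/√76 = 1.3765, s₂/√n₂ = 20/√143 = 1.6725.
Unpooled SE of the difference: √(1.89475225 + 2.79725625) = 2.1661.
Margin of error = z* · SE = 1.960 × 2.1661 = 4.2456.
x̄₁ − x̄₂ = 115.9 − 121.9 = -6.0000.
CI: -6.0000 ± 4.2456 = (-10.25, -1.75).

(-10.25, -1.75)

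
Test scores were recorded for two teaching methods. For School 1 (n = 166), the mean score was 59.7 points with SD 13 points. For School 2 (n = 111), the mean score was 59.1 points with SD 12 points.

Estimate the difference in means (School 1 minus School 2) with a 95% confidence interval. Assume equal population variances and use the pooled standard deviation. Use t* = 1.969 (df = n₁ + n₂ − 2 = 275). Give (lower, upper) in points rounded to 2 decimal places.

s_p = √[((n₁−1)s₁² + (n₂−1)s₂²)/(n₁+n₂−2)] = √[(165·13² + 110·12²)/275] = 12.6095.
SE = 12.6095·√(1/166 + 1/111) = 1.5460.
With t* = 1.969, margin = 1.969 × 1.5460 = 3.0441.
x̄₁ − x̄₂ = 59.7 − 59.1 = 0.6000; interval 0.6000 ± 3.0441 = (-2.44, 3.64).

(-2.44, 3.64)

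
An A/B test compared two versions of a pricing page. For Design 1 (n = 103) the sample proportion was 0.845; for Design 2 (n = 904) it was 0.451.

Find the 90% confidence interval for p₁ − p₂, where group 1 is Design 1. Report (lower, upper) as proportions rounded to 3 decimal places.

Each SE is √(p̂(1−p̂)/n): √(0.8450·0.1550/103) = 0.03566 and √(0.4510·0.5490/904) = 0.01655.
SE(p̂₁ − p̂₂) = √(SE₁² + SE₂²) = √(0.0012716356 + 0.0002739025) = 0.03931, since the two samples are independent.
At 90% confidence z* = 1.645; margin = 1.645 × 0.03931 = 0.06466.
The difference is 0.8450 − 0.4510 = 0.3940, so the interval is 0.3940 ± 0.06466 = (0.329, 0.459).

(0.329, 0.459)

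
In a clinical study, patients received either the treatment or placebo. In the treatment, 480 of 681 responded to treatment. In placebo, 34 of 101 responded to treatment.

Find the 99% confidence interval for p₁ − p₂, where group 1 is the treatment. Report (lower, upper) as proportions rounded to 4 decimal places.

First, p̂₁ = 480/681 = 0.7048; p̂₂ = 34/101 = 0.3366.
The two standard errors are √(0.7048×0.2952/681) = 0.01748 and √(0.3366×0.6634/101) = 0.04702.
Because the samples are independent, SE_diff = √(0.01748² + 0.04702²) = 0.05016.
Using z* = 2.576 for 99%, ME = 2.576 × 0.05016 = 0.12921.
p̂₁ − p̂₂ = 0.3682; interval 0.3682 ± 0.12921 gives (0.2390, 0.4974).

(0.2390, 0.4974)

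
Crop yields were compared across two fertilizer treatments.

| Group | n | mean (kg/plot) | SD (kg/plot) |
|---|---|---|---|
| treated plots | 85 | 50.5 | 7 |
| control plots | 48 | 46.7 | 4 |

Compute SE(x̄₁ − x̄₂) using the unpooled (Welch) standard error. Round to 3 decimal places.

0.954

SE₁ = s₁/√n₁ = 7/√85 = 0.7593; SE₂ = 4/√48 = 0.5774.
Independent samples, unequal variances: SE_diff = √(SE₁² + SE₂²) = √(0.57653649 + 0.33339076) = 0.9539.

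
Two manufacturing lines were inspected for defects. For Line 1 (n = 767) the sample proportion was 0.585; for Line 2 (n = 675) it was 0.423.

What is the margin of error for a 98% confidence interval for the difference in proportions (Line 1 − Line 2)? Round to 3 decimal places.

The two standard errors are √(0.5850×0.4150/767) = 0.01779 and √(0.4230×0.5770/675) = 0.01902.
Because the samples are independent, SE_diff = √(0.01779² + 0.01902²) = 0.02604.
Using z* = 2.326 for 98%, ME = 2.326 × 0.02604 = 0.06057.

0.061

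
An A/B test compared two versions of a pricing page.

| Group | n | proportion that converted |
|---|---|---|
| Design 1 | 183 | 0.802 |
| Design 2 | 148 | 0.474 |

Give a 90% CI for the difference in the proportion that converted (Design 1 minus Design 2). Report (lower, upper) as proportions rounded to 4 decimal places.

(0.2449, 0.4111)

SE₁ = √(p̂₁(1−p̂₁)/n₁) = √(0.8020·0.1980/183) = 0.02946; SE₂ = √(0.4740·0.5260/148) = 0.04104.
Independent samples: SE of the difference = √(SE₁² + SE₂²) = √(0.0008678916 + 0.0016842816) = 0.05052.
z* for 90% confidence is 1.645, so the margin of error is 1.645 × 0.05052 = 0.08311.
Point estimate p̂₁ − p̂₂ = 0.8020 − 0.4740 = 0.3280.
0.3280 ± 0.08311 → (0.2449, 0.4111).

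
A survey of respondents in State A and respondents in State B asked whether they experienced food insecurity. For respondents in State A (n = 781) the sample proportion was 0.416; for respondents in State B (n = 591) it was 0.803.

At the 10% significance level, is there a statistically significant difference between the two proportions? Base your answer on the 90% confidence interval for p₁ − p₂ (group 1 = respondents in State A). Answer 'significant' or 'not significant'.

significant

SE₁ = √(p̂₁(1−p̂₁)/n₁) = √(0.4160·0.5840/781) = 0.01764; SE₂ = √(0.8030·0.1970/591) = 0.01636.
Independent samples: SE of the difference = √(SE₁² + SE₂²) = √(0.0003111696 + 0.0002676496) = 0.02406.
z* for 90% confidence is 1.645, so the margin of error is 1.645 × 0.02406 = 0.03958.
Point estimate p̂₁ − p̂₂ = 0.4160 − 0.8030 = -0.3870.
-0.3870 ± 0.03958 → (-0.42658, -0.34742).
The interval (-0.42658, -0.34742) does not contain 0, so the difference is significant.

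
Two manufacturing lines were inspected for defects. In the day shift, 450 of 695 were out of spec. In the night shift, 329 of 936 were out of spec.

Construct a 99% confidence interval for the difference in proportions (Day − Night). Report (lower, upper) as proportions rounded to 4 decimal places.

(0.2344, 0.3576)

Sample proportions: 450/695 = 0.6475, 329/936 = 0.3515.
Each SE is √(p̂(1−p̂)/n): √(0.6475·0.3525/695) = 0.01812 and √(0.3515·0.6485/936) = 0.01561.
SE(p̂₁ − p̂₂) = √(SE₁² + SE₂²) = √(0.0003283344 + 0.0002436721) = 0.02392, since the two samples are independent.
At 99% confidence z* = 2.576; margin = 2.576 × 0.02392 = 0.06162.
The difference is 0.6475 − 0.3515 = 0.2960, so the interval is 0.2960 ± 0.06162 = (0.2344, 0.3576).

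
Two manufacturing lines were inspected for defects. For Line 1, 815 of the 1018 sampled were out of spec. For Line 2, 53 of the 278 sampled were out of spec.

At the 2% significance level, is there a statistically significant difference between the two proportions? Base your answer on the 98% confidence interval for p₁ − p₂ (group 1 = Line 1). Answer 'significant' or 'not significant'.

significant

First, p̂₁ = 815/1018 = 0.8006; p̂₂ = 53/278 = 0.1906.
The two standard errors are √(0.8006×0.1994/1018) = 0.01252 and √(0.1906×0.8094/278) = 0.02356.
Because the samples are independent, SE_diff = √(0.01252² + 0.02356²) = 0.02668.
Using z* = 2.326 for 98%, ME = 2.326 × 0.02668 = 0.06206.
p̂₁ − p̂₂ = 0.6100; interval 0.6100 ± 0.06206 gives (0.54794, 0.67206).
The interval (0.54794, 0.67206) does not contain 0, so the difference is significant.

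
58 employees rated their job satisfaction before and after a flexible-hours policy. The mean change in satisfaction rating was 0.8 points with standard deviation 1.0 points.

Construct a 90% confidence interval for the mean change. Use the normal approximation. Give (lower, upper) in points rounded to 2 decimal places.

(0.58, 1.02)

This is a matched-pairs design, so SE = s_d/√n = 1.0/√58 = 0.1313.
Margin = 1.645 × 0.1313 = 0.2160; the interval is 0.8 ± 0.2160 = (0.58, 1.02).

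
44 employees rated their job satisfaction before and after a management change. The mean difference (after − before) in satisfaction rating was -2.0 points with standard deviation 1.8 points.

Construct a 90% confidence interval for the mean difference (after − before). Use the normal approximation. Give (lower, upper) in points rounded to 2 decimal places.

(-2.45, -1.55)

Paired design: SE = s_d/√n = 1.8/√44 = 0.2714.
z* = 1.645; margin of error = 1.645 × 0.2714 = 0.4465.
-2.0 ± 0.4465 → (-2.45, -1.55).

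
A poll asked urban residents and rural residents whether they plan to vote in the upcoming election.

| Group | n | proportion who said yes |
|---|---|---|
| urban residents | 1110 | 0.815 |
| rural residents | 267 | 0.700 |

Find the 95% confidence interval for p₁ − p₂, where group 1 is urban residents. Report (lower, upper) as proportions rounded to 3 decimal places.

(0.055, 0.175)

SE₁ = √(p̂₁(1−p̂₁)/n₁) = √(0.8150·0.1850/1110) = 0.01165; SE₂ = √(0.7000·0.3000/267) = 0.02804.
Independent samples: SE of the difference = √(SE₁² + SE₂²) = √(0.0001357225 + 0.0007862416) = 0.03036.
z* for 95% confidence is 1.960, so the margin of error is 1.960 × 0.03036 = 0.05951.
Point estimate p̂₁ − p̂₂ = 0.8150 − 0.7000 = 0.1150.
0.1150 ± 0.05951 → (0.055, 0.175).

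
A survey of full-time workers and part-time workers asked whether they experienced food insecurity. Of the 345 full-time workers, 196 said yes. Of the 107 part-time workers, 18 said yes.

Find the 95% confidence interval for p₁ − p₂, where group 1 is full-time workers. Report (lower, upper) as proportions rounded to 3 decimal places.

Sample proportions: 196/345 = 0.5681, 18/107 = 0.1682.
Each SE is √(p̂(1−p̂)/n): √(0.5681·0.4319/345) = 0.02667 and √(0.1682·0.8318/107) = 0.03616.
SE(p̂₁ − p̂₂) = √(SE₁² + SE₂²) = √(0.0007112889 + 0.0013075456) = 0.04493, since the two samples are independent.
At 95% confidence z* = 1.960; margin = 1.960 × 0.04493 = 0.08806.
The difference is 0.5681 − 0.1682 = 0.3999, so the interval is 0.3999 ± 0.08806 = (0.312, 0.488).

(0.312, 0.488)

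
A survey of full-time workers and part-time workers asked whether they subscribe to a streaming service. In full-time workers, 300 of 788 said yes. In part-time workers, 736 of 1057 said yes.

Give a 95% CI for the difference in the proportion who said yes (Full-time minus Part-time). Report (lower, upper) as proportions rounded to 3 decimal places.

Sample proportions: 300/788 = 0.3807, 736/1057 = 0.6963.
Each SE is √(p̂(1−p̂)/n): √(0.3807·0.6193/788) = 0.01730 and √(0.6963·0.3037/1057) = 0.01414.
SE(p̂₁ − p̂₂) = √(SE₁² + SE₂²) = √(0.00029929 + 0.0001999396) = 0.02234, since the two samples are independent.
At 95% confidence z* = 1.960; margin = 1.960 × 0.02234 = 0.04379.
The difference is 0.3807 − 0.6963 = -0.3156, so the interval is -0.3156 ± 0.04379 = (-0.359, -0.272).

(-0.359, -0.272)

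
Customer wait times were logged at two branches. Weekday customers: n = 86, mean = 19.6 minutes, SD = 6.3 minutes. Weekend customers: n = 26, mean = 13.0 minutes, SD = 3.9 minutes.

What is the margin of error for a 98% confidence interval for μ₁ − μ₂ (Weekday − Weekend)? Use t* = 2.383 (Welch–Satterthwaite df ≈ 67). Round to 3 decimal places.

SE₁ = s₁/√n₁ = 6.3/√86 = 0.6793; SE₂ = 3.9/√26 = 0.7649.
Independent samples, unequal variances: SE_diff = √(SE₁² + SE₂²) = √(0.46144849 + 0.58507201) = 1.0230.
t* = 2.383, so margin of error = 2.383 × 1.0230 = 2.4378.

2.438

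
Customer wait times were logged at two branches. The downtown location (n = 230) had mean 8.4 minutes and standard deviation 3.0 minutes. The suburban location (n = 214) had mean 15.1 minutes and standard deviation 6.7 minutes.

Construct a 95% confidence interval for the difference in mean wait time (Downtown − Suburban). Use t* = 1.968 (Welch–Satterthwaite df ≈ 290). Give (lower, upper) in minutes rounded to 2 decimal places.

SE₁ = s₁/√n₁ = 3.0/√230 = 0.1978; SE₂ = 6.7/√214 = 0.4580.
Independent samples, unequal variances: SE_diff = √(SE₁² + SE₂²) = √(0.03912484 + 0.209764) = 0.4989.
t* = 1.968, so margin of error = 1.968 × 0.4989 = 0.9818.
Difference in means = 8.4 − 15.1 = -6.7000.
-6.7000 ± 0.9818 → (-7.68, -5.72).

(-7.68, -5.72)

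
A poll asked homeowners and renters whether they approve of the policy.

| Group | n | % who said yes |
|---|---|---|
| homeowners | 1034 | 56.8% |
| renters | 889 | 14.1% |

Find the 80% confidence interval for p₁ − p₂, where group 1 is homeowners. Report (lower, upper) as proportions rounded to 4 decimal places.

The two standard errors are √(0.5680×0.4320/1034) = 0.01540 and √(0.1410×0.8590/889) = 0.01167.
Because the samples are independent, SE_diff = √(0.01540² + 0.01167²) = 0.01932.
Using z* = 1.282 for 80%, ME = 1.282 × 0.01932 = 0.02477.
p̂₁ − p̂₂ = 0.4270; interval 0.4270 ± 0.02477 gives (0.4022, 0.4518).

(0.4022, 0.4518)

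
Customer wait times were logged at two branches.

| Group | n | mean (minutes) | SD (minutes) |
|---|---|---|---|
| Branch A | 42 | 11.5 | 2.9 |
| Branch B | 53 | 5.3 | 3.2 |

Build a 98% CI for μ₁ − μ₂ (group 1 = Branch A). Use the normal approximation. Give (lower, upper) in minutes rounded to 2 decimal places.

Per-group SEs: s₁/√n₁ = 2.9/√42 = 0.4475, s₂/√n₂ = 3.2/√53 = 0.4396.
Unpooled SE of the difference: √(0.20025625 + 0.19324816) = 0.6273.
Margin of error = z* · SE = 2.326 × 0.6273 = 1.4591.
x̄₁ − x̄₂ = 11.5 − 5.3 = 6.2000.
CI: 6.2000 ± 1.4591 = (4.74, 7.66).

(4.74, 7.66)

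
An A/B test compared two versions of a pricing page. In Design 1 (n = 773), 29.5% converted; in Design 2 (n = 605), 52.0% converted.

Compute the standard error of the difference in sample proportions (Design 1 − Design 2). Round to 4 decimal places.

Each SE is √(p̂(1−p̂)/n): √(0.2950·0.7050/773) = 0.01640 and √(0.5200·0.4800/605) = 0.02031.
SE(p̂₁ − p̂₂) = √(SE₁² + SE₂²) = √(0.00026896 + 0.0004124961) = 0.02610, since the two samples are independent.

0.0261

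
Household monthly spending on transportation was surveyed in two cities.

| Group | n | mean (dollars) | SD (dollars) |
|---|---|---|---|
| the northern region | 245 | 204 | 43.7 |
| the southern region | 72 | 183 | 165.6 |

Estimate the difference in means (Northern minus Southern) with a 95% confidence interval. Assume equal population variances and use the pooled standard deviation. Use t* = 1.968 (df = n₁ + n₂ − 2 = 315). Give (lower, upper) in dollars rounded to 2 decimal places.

(-2.09, 44.09)

Pooled variance s_p² = [244·43.7² + 71·165.6²] / (245+72−2) = 7660.3902, so s_p = 87.5237.
SE_diff = s_p·√(1/n₁ + 1/n₂) = 87.5237·√(1/245 + 1/72) = 11.7329.
t* = 1.968; margin = 1.968 × 11.7329 = 23.0903.
Difference = 204 − 183 = 21.0000.
21.0000 ± 23.0903 → (-2.09, 44.09).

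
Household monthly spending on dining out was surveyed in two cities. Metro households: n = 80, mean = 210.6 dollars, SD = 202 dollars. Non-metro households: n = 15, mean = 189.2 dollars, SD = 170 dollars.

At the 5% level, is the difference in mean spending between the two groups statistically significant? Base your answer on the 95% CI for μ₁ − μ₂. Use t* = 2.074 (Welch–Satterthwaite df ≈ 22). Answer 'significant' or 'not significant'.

not significant

SE₁ = s₁/√n₁ = 202/√80 = 22.5843; SE₂ = 170/√15 = 43.8938.
Independent samples, unequal variances: SE_diff = √(SE₁² + SE₂²) = √(510.05060649 + 1926.66567844) = 49.3631.
t* = 2.074, so margin of error = 2.074 × 49.3631 = 102.3791.
Difference in means = 210.6 − 189.2 = 21.4000.
21.4000 ± 102.3791 → (-80.9791, 123.7791).
The interval (-80.9791, 123.7791) contains 0, so the difference is not significant.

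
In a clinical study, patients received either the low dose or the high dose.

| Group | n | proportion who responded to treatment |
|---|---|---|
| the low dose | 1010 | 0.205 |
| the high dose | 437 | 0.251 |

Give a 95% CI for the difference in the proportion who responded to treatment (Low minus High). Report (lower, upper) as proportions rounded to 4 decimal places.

SE₁ = √(p̂₁(1−p̂₁)/n₁) = √(0.2050·0.7950/1010) = 0.01270; SE₂ = √(0.2510·0.7490/437) = 0.02074.
Independent samples: SE of the difference = √(SE₁² + SE₂²) = √(0.00016129 + 0.0004301476) = 0.02432.
z* for 95% confidence is 1.960, so the margin of error is 1.960 × 0.02432 = 0.04767.
Point estimate p̂₁ − p̂₂ = 0.2050 − 0.2510 = -0.0460.
-0.0460 ± 0.04767 → (-0.0937, 0.0017).

(-0.0937, 0.0017)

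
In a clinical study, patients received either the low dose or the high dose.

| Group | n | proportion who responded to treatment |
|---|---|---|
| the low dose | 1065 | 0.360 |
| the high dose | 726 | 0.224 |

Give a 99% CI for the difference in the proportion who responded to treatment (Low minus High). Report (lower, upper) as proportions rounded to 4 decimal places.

Each SE is √(p̂(1−p̂)/n): √(0.3600·0.6400/1065) = 0.01471 and √(0.2240·0.7760/726) = 0.01547.
SE(p̂₁ − p̂₂) = √(SE₁² + SE₂²) = √(0.0002163841 + 0.0002393209) = 0.02135, since the two samples are independent.
At 99% confidence z* = 2.576; margin = 2.576 × 0.02135 = 0.05500.
The difference is 0.3600 − 0.2240 = 0.1360, so the interval is 0.1360 ± 0.05500 = (0.0810, 0.1910).

(0.0810, 0.1910)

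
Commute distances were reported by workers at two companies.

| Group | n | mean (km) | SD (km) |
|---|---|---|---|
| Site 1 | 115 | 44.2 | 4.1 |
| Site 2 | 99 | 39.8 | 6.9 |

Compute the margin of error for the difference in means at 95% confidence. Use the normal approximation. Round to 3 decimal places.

1.552

SE₁ = s₁/√n₁ = 4.1/√115 = 0.3823; SE₂ = 6.9/√99 = 0.6935.
Independent samples, unequal variances: SE_diff = √(SE₁² + SE₂²) = √(0.14615329 + 0.48094225) = 0.7919.
z* = 1.960, so margin of error = 1.960 × 0.7919 = 1.5521.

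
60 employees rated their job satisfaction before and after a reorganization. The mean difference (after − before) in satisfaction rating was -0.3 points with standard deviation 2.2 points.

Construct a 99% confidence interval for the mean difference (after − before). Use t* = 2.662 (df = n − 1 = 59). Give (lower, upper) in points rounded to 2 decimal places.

(-1.06, 0.46)

Paired design: SE = s_d/√n = 2.2/√60 = 0.2840.
t* = 2.662; margin of error = 2.662 × 0.2840 = 0.7560.
-0.3 ± 0.7560 → (-1.06, 0.46).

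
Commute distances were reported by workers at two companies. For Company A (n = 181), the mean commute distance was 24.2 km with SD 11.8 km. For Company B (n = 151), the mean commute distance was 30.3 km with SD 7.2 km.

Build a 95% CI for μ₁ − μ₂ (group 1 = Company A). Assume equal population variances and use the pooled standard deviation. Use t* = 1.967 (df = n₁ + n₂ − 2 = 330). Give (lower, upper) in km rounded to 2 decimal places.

(-8.26, -3.94)

s_p = √[((n₁−1)s₁² + (n₂−1)s₂²)/(n₁+n₂−2)] = √[(180·11.8² + 150·7.2²)/330] = 9.9756.
SE = 9.9756·√(1/181 + 1/151) = 1.0995.
With t* = 1.967, margin = 1.967 × 1.0995 = 2.1627.
x̄₁ − x̄₂ = 24.2 − 30.3 = -6.1000; interval -6.1000 ± 2.1627 = (-8.26, -3.94).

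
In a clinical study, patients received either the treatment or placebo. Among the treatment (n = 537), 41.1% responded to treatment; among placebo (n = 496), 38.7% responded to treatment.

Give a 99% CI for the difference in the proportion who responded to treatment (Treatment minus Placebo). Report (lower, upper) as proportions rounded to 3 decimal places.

(-0.055, 0.103)

Each SE is √(p̂(1−p̂)/n): √(0.4110·0.5890/537) = 0.02123 and √(0.3870·0.6130/496) = 0.02187.
SE(p̂₁ − p̂₂) = √(SE₁² + SE₂²) = √(0.0004507129 + 0.0004782969) = 0.03048, since the two samples are independent.
At 99% confidence z* = 2.576; margin = 2.576 × 0.03048 = 0.07852.
The difference is 0.4110 − 0.3870 = 0.0240, so the interval is 0.0240 ± 0.07852 = (-0.055, 0.103).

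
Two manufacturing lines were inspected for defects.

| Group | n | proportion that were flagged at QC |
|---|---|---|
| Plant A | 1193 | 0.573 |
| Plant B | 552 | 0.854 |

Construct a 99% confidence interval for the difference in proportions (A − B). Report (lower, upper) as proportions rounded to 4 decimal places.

(-0.3345, -0.2275)

Each SE is √(p̂(1−p̂)/n): √(0.5730·0.4270/1193) = 0.01432 and √(0.8540·0.1460/552) = 0.01503.
SE(p̂₁ − p̂₂) = √(SE₁² + SE₂²) = √(0.0002050624 + 0.0002259009) = 0.02076, since the two samples are independent.
At 99% confidence z* = 2.576; margin = 2.576 × 0.02076 = 0.05348.
The difference is 0.5730 − 0.8540 = -0.2810, so the interval is -0.2810 ± 0.05348 = (-0.3345, -0.2275).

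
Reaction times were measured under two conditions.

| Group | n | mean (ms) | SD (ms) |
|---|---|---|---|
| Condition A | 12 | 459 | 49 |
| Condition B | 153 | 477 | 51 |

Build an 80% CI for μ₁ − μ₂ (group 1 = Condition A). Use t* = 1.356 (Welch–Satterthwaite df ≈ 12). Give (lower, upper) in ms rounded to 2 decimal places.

Per-group SEs: s₁/√n₁ = 49/√12 = 14.1451, s₂/√n₂ = 51/√153 = 4.1231.
Unpooled SE of the difference: √(200.08385401 + 16.99995361) = 14.7338.
Margin of error = t* · SE = 1.356 × 14.7338 = 19.9790.
x̄₁ − x̄₂ = 459 − 477 = -18.0000.
CI: -18.0000 ± 19.9790 = (-37.98, 1.98).

(-37.98, 1.98)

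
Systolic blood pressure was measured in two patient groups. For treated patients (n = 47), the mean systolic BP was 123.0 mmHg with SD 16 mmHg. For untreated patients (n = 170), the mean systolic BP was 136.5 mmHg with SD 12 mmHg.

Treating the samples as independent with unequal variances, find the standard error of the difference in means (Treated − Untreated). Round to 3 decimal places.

SE₁ = s₁/√n₁ = 16/√47 = 2.3338; SE₂ = 12/√170 = 0.9204.
Independent samples, unequal variances: SE_diff = √(SE₁² + SE₂²) = √(5.44662244 + 0.84713616) = 2.5087.

2.509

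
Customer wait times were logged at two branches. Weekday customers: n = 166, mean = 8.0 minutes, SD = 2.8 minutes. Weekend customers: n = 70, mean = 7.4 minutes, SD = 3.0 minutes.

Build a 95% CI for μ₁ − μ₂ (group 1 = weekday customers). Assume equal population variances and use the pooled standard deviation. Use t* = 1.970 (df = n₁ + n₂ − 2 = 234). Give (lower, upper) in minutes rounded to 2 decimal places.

s_p = √[((n₁−1)s₁² + (n₂−1)s₂²)/(n₁+n₂−2)] = √[(165·2.8² + 69·3.0²)/234] = 2.8604.
SE = 2.8604·√(1/166 + 1/70) = 0.4076.
With t* = 1.970, margin = 1.970 × 0.4076 = 0.8030.
x̄₁ − x̄₂ = 8.0 − 7.4 = 0.6000; interval 0.6000 ± 0.8030 = (-0.20, 1.40).

(-0.20, 1.40)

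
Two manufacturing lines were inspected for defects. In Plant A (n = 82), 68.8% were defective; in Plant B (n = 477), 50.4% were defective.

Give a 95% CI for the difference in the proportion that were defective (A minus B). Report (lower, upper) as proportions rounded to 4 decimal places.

SE₁ = √(p̂₁(1−p̂₁)/n₁) = √(0.6880·0.3120/82) = 0.05116; SE₂ = √(0.5040·0.4960/477) = 0.02289.
Independent samples: SE of the difference = √(SE₁² + SE₂²) = √(0.0026173456 + 0.0005239521) = 0.05605.
z* for 95% confidence is 1.960, so the margin of error is 1.960 × 0.05605 = 0.10986.
Point estimate p̂₁ − p̂₂ = 0.6880 − 0.5040 = 0.1840.
0.1840 ± 0.10986 → (0.0741, 0.2939).

(0.0741, 0.2939)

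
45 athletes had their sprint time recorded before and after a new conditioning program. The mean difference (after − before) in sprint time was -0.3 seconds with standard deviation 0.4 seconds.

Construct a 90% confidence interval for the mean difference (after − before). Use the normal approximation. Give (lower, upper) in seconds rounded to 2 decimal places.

This is a matched-pairs design, so SE = s_d/√n = 0.4/√45 = 0.0596.
Margin = 1.645 × 0.0596 = 0.0980; the interval is -0.3 ± 0.0980 = (-0.40, -0.20).

(-0.40, -0.20)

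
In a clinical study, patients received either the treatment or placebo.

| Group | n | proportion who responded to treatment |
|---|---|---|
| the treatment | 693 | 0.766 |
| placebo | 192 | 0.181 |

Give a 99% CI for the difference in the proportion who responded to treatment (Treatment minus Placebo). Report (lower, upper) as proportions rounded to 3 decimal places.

SE₁ = √(p̂₁(1−p̂₁)/n₁) = √(0.7660·0.2340/693) = 0.01608; SE₂ = √(0.1810·0.8190/192) = 0.02779.
Independent samples: SE of the difference = √(SE₁² + SE₂²) = √(0.0002585664 + 0.0007722841) = 0.03211.
z* for 99% confidence is 2.576, so the margin of error is 2.576 × 0.03211 = 0.08272.
Point estimate p̂₁ − p̂₂ = 0.7660 − 0.1810 = 0.5850.
0.5850 ± 0.08272 → (0.502, 0.668).

(0.502, 0.668)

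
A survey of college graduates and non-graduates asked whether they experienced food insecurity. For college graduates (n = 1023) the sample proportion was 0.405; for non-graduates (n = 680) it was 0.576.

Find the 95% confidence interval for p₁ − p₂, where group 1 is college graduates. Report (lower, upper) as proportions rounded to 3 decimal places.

The two standard errors are √(0.4050×0.5950/1023) = 0.01535 and √(0.5760×0.4240/680) = 0.01895.
Because the samples are independent, SE_diff = √(0.01535² + 0.01895²) = 0.02439.
Using z* = 1.960 for 95%, ME = 1.960 × 0.02439 = 0.04780.
p̂₁ − p̂₂ = -0.1710; interval -0.1710 ± 0.04780 gives (-0.219, -0.123).

(-0.219, -0.123)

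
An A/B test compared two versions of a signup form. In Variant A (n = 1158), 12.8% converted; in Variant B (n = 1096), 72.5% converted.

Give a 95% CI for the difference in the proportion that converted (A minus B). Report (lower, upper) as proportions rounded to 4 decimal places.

The two standard errors are √(0.1280×0.8720/1158) = 0.00982 and √(0.7250×0.2750/1096) = 0.01349.
Because the samples are independent, SE_diff = √(0.00982² + 0.01349²) = 0.01669.
Using z* = 1.960 for 95%, ME = 1.960 × 0.01669 = 0.03271.
p̂₁ − p̂₂ = -0.5970; interval -0.5970 ± 0.03271 gives (-0.6297, -0.5643).

(-0.6297, -0.5643)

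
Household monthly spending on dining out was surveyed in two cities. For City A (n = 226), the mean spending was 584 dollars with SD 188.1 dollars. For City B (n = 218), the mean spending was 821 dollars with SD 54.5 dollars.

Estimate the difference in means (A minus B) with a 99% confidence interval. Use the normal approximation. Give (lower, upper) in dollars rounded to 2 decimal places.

Standard errors of each mean: 188.1/√226 = 12.5122 and 54.5/√218 = 3.6912.
SE(x̄₁ − x̄₂) = √(12.5122² + 3.6912²) = 13.0453 for independent samples with unequal variances.
With z* = 2.576, the margin is 2.576 × 13.0453 = 33.6047.
x̄₁ − x̄₂ = 584 − 821 = -237.0000; the interval is -237.0000 ± 33.6047 = (-270.60, -203.40).

(-270.60, -203.40)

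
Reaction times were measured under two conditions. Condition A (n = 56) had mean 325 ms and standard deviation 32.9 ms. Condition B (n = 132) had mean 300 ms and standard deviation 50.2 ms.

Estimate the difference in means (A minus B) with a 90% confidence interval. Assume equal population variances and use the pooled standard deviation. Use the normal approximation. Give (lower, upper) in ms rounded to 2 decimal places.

s_p = √[((n₁−1)s₁² + (n₂−1)s₂²)/(n₁+n₂−2)] = √[(55·32.9² + 131·50.2²)/186] = 45.7705.
SE = 45.7705·√(1/56 + 1/132) = 7.2993.
With z* = 1.645, margin = 1.645 × 7.2993 = 12.0073.
x̄₁ − x̄₂ = 325 − 300 = 25.0000; interval 25.0000 ± 12.0073 = (12.99, 37.01).

(12.99, 37.01)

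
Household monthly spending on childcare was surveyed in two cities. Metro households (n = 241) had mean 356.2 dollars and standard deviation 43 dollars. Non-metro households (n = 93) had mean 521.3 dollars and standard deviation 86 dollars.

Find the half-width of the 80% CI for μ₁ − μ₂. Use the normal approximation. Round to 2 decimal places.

11.97

Per-group SEs: s₁/√n₁ = 43/√241 = 2.7699, s₂/√n₂ = 86/√93 = 8.9178.
Unpooled SE of the difference: √(7.67234601 + 79.52715684) = 9.3381.
Margin of error = z* · SE = 1.282 × 9.3381 = 11.9714.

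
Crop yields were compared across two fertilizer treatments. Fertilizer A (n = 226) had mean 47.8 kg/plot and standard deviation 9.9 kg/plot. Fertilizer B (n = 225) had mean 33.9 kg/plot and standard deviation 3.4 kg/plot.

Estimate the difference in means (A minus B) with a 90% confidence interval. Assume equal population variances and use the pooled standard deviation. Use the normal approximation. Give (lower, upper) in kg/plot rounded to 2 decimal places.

(12.75, 15.05)

s_p = √[((n₁−1)s₁² + (n₂−1)s₂²)/(n₁+n₂−2)] = √[(225·9.9² + 224·3.4²)/449] = 7.4082.
SE = 7.4082·√(1/226 + 1/225) = 0.6977.
With z* = 1.645, margin = 1.645 × 0.6977 = 1.1477.
x̄₁ − x̄₂ = 47.8 − 33.9 = 13.9000; interval 13.9000 ± 1.1477 = (12.75, 15.05).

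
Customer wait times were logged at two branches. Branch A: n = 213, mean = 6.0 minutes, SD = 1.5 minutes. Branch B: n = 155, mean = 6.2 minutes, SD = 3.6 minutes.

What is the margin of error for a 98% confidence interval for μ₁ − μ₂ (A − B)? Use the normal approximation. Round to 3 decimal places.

0.714

Per-group SEs: s₁/√n₁ = 1.5/√213 = 0.1028, s₂/√n₂ = 3.6/√155 = 0.2892.
Unpooled SE of the difference: √(0.01056784 + 0.08363664) = 0.3069.
Margin of error = z* · SE = 2.326 × 0.3069 = 0.7138.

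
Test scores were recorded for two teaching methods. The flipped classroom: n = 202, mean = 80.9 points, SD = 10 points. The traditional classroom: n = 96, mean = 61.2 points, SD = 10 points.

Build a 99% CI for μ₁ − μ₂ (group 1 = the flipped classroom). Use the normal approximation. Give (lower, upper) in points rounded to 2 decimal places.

Standard errors of each mean: 10/√202 = 0.7036 and 10/√96 = 1.0206.
SE(x̄₁ − x̄₂) = √(0.7036² + 1.0206²) = 1.2396 for independent samples with unequal variances.
With z* = 2.576, the margin is 2.576 × 1.2396 = 3.1932.
x̄₁ − x̄₂ = 80.9 − 61.2 = 19.7000; the interval is 19.7000 ± 3.1932 = (16.51, 22.89).

(16.51, 22.89)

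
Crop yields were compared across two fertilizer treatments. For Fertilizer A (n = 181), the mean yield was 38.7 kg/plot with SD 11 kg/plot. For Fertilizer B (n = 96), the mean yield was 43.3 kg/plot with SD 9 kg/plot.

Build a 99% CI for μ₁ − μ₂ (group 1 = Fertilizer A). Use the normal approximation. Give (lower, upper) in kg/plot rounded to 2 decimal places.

(-7.77, -1.43)

SE₁ = s₁/√n₁ = 11/√181 = 0.8176; SE₂ = 9/√96 = 0.9186.
Independent samples, unequal variances: SE_diff = √(SE₁² + SE₂²) = √(0.66846976 + 0.84382596) = 1.2298.
z* = 2.576, so margin of error = 2.576 × 1.2298 = 3.1680.
Difference in means = 38.7 − 43.3 = -4.6000.
-4.6000 ± 3.1680 → (-7.77, -1.43).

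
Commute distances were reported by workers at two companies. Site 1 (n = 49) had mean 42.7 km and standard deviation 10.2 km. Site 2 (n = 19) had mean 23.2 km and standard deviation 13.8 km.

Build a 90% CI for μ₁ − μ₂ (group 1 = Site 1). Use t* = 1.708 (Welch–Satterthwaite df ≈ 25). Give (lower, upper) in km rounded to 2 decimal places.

(13.55, 25.45)

SE₁ = s₁/√n₁ = 10.2/√49 = 1.4571; SE₂ = 13.8/√19 = 3.1659.
Independent samples, unequal variances: SE_diff = √(SE₁² + SE₂²) = √(2.12314041 + 10.02292281) = 3.4851.
t* = 1.708, so margin of error = 1.708 × 3.4851 = 5.9526.
Difference in means = 42.7 − 23.2 = 19.5000.
19.5000 ± 5.9526 → (13.55, 25.45).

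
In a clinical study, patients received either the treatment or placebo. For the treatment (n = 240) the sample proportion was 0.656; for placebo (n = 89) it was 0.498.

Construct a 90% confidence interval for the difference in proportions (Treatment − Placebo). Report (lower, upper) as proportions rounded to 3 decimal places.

(0.057, 0.259)

Each SE is √(p̂(1−p̂)/n): √(0.6560·0.3440/240) = 0.03066 and √(0.4980·0.5020/89) = 0.05300.
SE(p̂₁ − p̂₂) = √(SE₁² + SE₂²) = √(0.0009400356 + 0.002809) = 0.06123, since the two samples are independent.
At 90% confidence z* = 1.645; margin = 1.645 × 0.06123 = 0.10072.
The difference is 0.6560 − 0.4980 = 0.1580, so the interval is 0.1580 ± 0.10072 = (0.057, 0.259).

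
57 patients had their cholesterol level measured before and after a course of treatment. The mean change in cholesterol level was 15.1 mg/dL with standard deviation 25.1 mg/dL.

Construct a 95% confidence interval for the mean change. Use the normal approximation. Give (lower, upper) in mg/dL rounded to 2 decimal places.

(8.58, 21.62)

This is a matched-pairs design, so SE = s_d/√n = 25.1/√57 = 3.3246.
Margin = 1.960 × 3.3246 = 6.5162; the interval is 15.1 ± 6.5162 = (8.58, 21.62).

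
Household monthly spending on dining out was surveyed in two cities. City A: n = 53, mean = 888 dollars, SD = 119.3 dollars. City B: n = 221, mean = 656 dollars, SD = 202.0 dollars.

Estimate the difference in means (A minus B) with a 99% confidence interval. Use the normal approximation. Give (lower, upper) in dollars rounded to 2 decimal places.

Standard errors of each mean: 119.3/√53 = 16.3871 and 202.0/√221 = 13.5880.
SE(x̄₁ − x̄₂) = √(16.3871² + 13.5880²) = 21.2878 for independent samples with unequal variances.
With z* = 2.576, the margin is 2.576 × 21.2878 = 54.8374.
x̄₁ − x̄₂ = 888 − 656 = 232.0000; the interval is 232.0000 ± 54.8374 = (177.16, 286.84).

(177.16, 286.84)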